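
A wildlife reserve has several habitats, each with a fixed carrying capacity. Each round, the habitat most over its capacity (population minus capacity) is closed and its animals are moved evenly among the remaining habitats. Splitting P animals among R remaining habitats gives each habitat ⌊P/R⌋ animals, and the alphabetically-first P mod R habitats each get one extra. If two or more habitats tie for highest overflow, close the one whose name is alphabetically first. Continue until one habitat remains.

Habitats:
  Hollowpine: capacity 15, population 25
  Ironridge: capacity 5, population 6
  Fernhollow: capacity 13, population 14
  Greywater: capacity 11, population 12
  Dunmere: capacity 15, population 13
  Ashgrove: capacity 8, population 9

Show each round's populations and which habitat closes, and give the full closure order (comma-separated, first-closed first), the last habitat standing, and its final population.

Closure order: Hollowpine, Ashgrove, Fernhollow, Greywater, Ironridge
Last habitat: Dunmere with 79 animals

Round 1: Ashgrove=9 Dunmere=13 Fernhollow=14 Greywater=12 Hollowpine=25 Ironridge=6 → close Hollowpine (overflow 10)
  25÷5 = 5 each, +1 to first 0
Round 2: Ashgrove=14 Dunmere=18 Fernhollow=19 Greywater=17 Ironridge=11 → close Ashgrove (overflow 6)
  14÷4 = 3 each, +1 to first 2
Round 3: Dunmere=22 Fernhollow=23 Greywater=20 Ironridge=14 → close Fernhollow (overflow 10)
  23÷3 = 7 each, +1 to first 2
Round 4: Dunmere=30 Greywater=28 Ironridge=21 → close Greywater (overflow 17)
  28÷2 = 14 each, +1 to first 0
Round 5: Dunmere=44 Ironridge=35 → close Ironridge (overflow 30)
  35÷1 = 35 each, +1 to first 0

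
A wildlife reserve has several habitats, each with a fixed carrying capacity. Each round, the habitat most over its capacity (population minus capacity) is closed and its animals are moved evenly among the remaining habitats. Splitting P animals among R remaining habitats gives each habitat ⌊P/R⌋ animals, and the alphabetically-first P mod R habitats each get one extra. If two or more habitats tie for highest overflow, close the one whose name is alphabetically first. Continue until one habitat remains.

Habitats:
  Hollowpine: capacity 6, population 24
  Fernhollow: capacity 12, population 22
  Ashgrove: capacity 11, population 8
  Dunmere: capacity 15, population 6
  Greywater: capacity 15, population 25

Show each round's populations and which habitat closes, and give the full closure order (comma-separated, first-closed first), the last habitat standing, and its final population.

Round 1: Ashgrove=8 Dunmere=6 Fernhollow=22 Greywater=25 Hollowpine=24 → close Hollowpine (overflow 18)
  24÷4 = 6 each, +1 to first 0
Round 2: Ashgrove=14 Dunmere=12 Fernhollow=28 Greywater=31 → close Fernhollow (overflow 16)
  28÷3 = 9 each, +1 to first 1
Round 3: Ashgrove=24 Dunmere=21 Greywater=40 → close Greywater (overflow 25)
  40÷2 = 20 each, +1 to first 0
Round 4: Ashgrove=44 Dunmere=41 → close Ashgrove (overflow 33)
  44÷1 = 44 each, +1 to first 0

Closure order: Hollowpine, Fernhollow, Greywater, Ashgrove
Last habitat: Dunmere with 85 animals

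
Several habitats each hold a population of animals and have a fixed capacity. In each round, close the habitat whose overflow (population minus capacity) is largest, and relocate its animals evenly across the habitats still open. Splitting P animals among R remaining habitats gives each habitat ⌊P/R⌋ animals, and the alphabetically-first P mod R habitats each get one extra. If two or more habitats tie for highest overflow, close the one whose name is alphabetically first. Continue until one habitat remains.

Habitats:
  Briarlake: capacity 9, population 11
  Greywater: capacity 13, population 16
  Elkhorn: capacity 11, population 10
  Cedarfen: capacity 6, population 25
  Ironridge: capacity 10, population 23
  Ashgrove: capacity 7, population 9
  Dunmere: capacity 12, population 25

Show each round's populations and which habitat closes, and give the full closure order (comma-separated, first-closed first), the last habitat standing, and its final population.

Round 1: Ashgrove=9 Briarlake=11 Cedarfen=25 Dunmere=25 Elkhorn=10 Greywater=16 Ironridge=23 → close Cedarfen (overflow 19)
  25÷6 = 4 each, +1 to first 1
Round 2: Ashgrove=14 Briarlake=15 Dunmere=29 Elkhorn=14 Greywater=20 Ironridge=27 → close Dunmere (overflow 17)
  29÷5 = 5 each, +1 to first 4
Round 3: Ashgrove=20 Briarlake=21 Elkhorn=20 Greywater=26 Ironridge=32 → close Ironridge (overflow 22)
  32÷4 = 8 each, +1 to first 0
Round 4: Ashgrove=28 Briarlake=29 Elkhorn=28 Greywater=34 → close Ashgrove (overflow 21)
  28÷3 = 9 each, +1 to first 1
Round 5: Briarlake=39 Elkhorn=37 Greywater=43 → close Briarlake (overflow 30)
  39÷2 = 19 each, +1 to first 1
Round 6: Elkhorn=57 Greywater=62 → close Greywater (overflow 49)
  62÷1 = 62 each, +1 to first 0

Closure order: Cedarfen, Dunmere, Ironridge, Ashgrove, Briarlake, Greywater
Last habitat: Elkhorn with 119 animals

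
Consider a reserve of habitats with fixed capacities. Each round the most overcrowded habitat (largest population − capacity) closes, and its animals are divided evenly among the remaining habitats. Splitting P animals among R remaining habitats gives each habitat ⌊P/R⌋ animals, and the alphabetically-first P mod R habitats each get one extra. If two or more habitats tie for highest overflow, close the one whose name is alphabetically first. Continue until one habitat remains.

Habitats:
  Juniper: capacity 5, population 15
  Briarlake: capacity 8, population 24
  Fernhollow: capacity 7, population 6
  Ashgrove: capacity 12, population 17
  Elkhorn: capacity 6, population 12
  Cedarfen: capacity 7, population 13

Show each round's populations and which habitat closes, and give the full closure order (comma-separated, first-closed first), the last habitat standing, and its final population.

Round 1: Ashgrove=17 Briarlake=24 Cedarfen=13 Elkhorn=12 Fernhollow=6 Juniper=15 → close Briarlake (overflow 16)
  24÷5 = 4 each, +1 to first 4
Round 2: Ashgrove=22 Cedarfen=18 Elkhorn=17 Fernhollow=11 Juniper=19 → close Juniper (overflow 14)
  19÷4 = 4 each, +1 to first 3
Round 3: Ashgrove=27 Cedarfen=23 Elkhorn=22 Fernhollow=15 → close Cedarfen (overflow 16)
  23÷3 = 7 each, +1 to first 2
Round 4: Ashgrove=35 Elkhorn=30 Fernhollow=22 → close Elkhorn (overflow 24)
  30÷2 = 15 each, +1 to first 0
Round 5: Ashgrove=50 Fernhollow=37 → close Ashgrove (overflow 38)
  50÷1 = 50 each, +1 to first 0

Closure order: Briarlake, Juniper, Cedarfen, Elkhorn, Ashgrove
Last habitat: Fernhollow with 87 animals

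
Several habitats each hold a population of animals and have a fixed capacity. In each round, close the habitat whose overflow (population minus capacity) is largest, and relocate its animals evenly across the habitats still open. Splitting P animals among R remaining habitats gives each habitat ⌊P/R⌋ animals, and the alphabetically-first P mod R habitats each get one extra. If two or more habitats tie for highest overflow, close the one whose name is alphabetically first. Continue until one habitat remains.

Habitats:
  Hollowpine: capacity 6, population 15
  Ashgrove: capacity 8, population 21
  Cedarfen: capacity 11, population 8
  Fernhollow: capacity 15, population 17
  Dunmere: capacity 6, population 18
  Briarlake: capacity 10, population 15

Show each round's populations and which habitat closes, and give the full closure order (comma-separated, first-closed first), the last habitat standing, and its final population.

Round 1: Ashgrove=21 Briarlake=15 Cedarfen=8 Dunmere=18 Fernhollow=17 Hollowpine=15 → close Ashgrove (overflow 13)
  21÷5 = 4 each, +1 to first 1
Round 2: Briarlake=20 Cedarfen=12 Dunmere=22 Fernhollow=21 Hollowpine=19 → close Dunmere (overflow 16)
  22÷4 = 5 each, +1 to first 2
Round 3: Briarlake=26 Cedarfen=18 Fernhollow=26 Hollowpine=24 → close Hollowpine (overflow 18)
  24÷3 = 8 each, +1 to first 0
Round 4: Briarlake=34 Cedarfen=26 Fernhollow=34 → close Briarlake (overflow 24)
  34÷2 = 17 each, +1 to first 0
Round 5: Cedarfen=43 Fernhollow=51 → close Fernhollow (overflow 36)
  51÷1 = 51 each, +1 to first 0

Closure order: Ashgrove, Dunmere, Hollowpine, Briarlake, Fernhollow
Last habitat: Cedarfen with 94 animals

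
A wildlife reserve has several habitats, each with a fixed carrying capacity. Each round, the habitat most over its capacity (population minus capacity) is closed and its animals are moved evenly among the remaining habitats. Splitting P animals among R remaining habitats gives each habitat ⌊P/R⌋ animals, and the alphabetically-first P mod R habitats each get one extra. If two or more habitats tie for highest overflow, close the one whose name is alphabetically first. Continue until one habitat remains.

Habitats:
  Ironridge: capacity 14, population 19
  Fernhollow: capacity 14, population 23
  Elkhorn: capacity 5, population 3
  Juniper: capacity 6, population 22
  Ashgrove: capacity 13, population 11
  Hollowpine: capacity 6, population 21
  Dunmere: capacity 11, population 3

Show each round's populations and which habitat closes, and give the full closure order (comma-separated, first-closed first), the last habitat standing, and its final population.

Closure order: Juniper, Hollowpine, Fernhollow, Ironridge, Ashgrove, Elkhorn
Last habitat: Dunmere with 102 animals

Round 1: Ashgrove=11 Dunmere=3 Elkhorn=3 Fernhollow=23 Hollowpine=21 Ironridge=19 Juniper=22 → close Juniper (overflow 16)
  22÷6 = 3 each, +1 to first 4
Round 2: Ashgrove=15 Dunmere=7 Elkhorn=7 Fernhollow=27 Hollowpine=24 Ironridge=22 → close Hollowpine (overflow 18)
  24÷5 = 4 each, +1 to first 4
Round 3: Ashgrove=20 Dunmere=12 Elkhorn=12 Fernhollow=32 Ironridge=26 → close Fernhollow (overflow 18)
  32÷4 = 8 each, +1 to first 0
Round 4: Ashgrove=28 Dunmere=20 Elkhorn=20 Ironridge=34 → close Ironridge (overflow 20)
  34÷3 = 11 each, +1 to first 1
Round 5: Ashgrove=40 Dunmere=31 Elkhorn=31 → close Ashgrove (overflow 27)
  40÷2 = 20 each, +1 to first 0
Round 6: Dunmere=51 Elkhorn=51 → close Elkhorn (overflow 46)
  51÷1 = 51 each, +1 to first 0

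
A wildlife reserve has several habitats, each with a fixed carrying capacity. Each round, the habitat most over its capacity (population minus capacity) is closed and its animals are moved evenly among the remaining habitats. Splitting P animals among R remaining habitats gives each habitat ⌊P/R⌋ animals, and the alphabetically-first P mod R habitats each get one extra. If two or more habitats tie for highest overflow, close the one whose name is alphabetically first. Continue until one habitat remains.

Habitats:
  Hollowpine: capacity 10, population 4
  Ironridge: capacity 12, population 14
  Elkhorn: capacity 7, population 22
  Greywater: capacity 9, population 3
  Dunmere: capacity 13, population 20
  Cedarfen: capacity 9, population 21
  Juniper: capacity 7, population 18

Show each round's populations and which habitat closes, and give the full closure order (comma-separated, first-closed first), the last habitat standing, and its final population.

Round 1: Cedarfen=21 Dunmere=20 Elkhorn=22 Greywater=3 Hollowpine=4 Ironridge=14 Juniper=18 → close Elkhorn (overflow 15)
  22÷6 = 3 each, +1 to first 4
Round 2: Cedarfen=25 Dunmere=24 Greywater=7 Hollowpine=8 Ironridge=17 Juniper=21 → close Cedarfen (overflow 16)
  25÷5 = 5 each, +1 to first 0
Round 3: Dunmere=29 Greywater=12 Hollowpine=13 Ironridge=22 Juniper=26 → close Juniper (overflow 19)
  26÷4 = 6 each, +1 to first 2
Round 4: Dunmere=36 Greywater=19 Hollowpine=19 Ironridge=28 → close Dunmere (overflow 23)
  36÷3 = 12 each, +1 to first 0
Round 5: Greywater=31 Hollowpine=31 Ironridge=40 → close Ironridge (overflow 28)
  40÷2 = 20 each, +1 to first 0
Round 6: Greywater=51 Hollowpine=51 → close Greywater (overflow 42)
  51÷1 = 51 each, +1 to first 0

Closure order: Elkhorn, Cedarfen, Juniper, Dunmere, Ironridge, Greywater
Last habitat: Hollowpine with 102 animals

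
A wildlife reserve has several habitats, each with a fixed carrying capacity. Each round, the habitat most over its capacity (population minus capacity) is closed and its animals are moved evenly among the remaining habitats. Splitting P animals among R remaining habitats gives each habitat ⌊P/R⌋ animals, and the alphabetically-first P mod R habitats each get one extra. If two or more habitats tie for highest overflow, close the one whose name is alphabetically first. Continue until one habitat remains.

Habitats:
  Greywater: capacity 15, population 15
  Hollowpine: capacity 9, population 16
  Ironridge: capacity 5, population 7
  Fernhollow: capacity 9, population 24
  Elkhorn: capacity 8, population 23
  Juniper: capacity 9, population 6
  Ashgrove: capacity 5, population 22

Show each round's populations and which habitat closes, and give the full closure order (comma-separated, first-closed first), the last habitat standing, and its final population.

Closure order: Ashgrove, Elkhorn, Fernhollow, Hollowpine, Greywater, Ironridge
Last habitat: Juniper with 113 animals

Round 1: Ashgrove=22 Elkhorn=23 Fernhollow=24 Greywater=15 Hollowpine=16 Ironridge=7 Juniper=6 → close Ashgrove (overflow 17)
  22÷6 = 3 each, +1 to first 4
Round 2: Elkhorn=27 Fernhollow=28 Greywater=19 Hollowpine=20 Ironridge=10 Juniper=9 → close Elkhorn (overflow 19)
  27÷5 = 5 each, +1 to first 2
Round 3: Fernhollow=34 Greywater=25 Hollowpine=25 Ironridge=15 Juniper=14 → close Fernhollow (overflow 25)
  34÷4 = 8 each, +1 to first 2
Round 4: Greywater=34 Hollowpine=34 Ironridge=23 Juniper=22 → close Hollowpine (overflow 25)
  34÷3 = 11 each, +1 to first 1
Round 5: Greywater=46 Ironridge=34 Juniper=33 → close Greywater (overflow 31)
  46÷2 = 23 each, +1 to first 0
Round 6: Ironridge=57 Juniper=56 → close Ironridge (overflow 52)
  57÷1 = 57 each, +1 to first 0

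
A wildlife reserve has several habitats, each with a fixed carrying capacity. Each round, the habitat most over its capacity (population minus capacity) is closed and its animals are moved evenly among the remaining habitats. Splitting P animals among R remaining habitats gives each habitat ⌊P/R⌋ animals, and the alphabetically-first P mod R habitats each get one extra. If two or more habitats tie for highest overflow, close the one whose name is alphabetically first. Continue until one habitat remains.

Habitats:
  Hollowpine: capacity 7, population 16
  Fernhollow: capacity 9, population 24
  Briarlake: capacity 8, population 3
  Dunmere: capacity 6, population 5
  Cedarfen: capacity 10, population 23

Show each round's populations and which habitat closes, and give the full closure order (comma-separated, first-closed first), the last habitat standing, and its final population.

Round 1: Briarlake=3 Cedarfen=23 Dunmere=5 Fernhollow=24 Hollowpine=16 → close Fernhollow (overflow 15)
  24÷4 = 6 each, +1 to first 0
Round 2: Briarlake=9 Cedarfen=29 Dunmere=11 Hollowpine=22 → close Cedarfen (overflow 19)
  29÷3 = 9 each, +1 to first 2
Round 3: Briarlake=19 Dunmere=21 Hollowpine=31 → close Hollowpine (overflow 24)
  31÷2 = 15 each, +1 to first 1
Round 4: Briarlake=35 Dunmere=36 → close Dunmere (overflow 30)
  36÷1 = 36 each, +1 to first 0

Closure order: Fernhollow, Cedarfen, Hollowpine, Dunmere
Last habitat: Briarlake with 71 animals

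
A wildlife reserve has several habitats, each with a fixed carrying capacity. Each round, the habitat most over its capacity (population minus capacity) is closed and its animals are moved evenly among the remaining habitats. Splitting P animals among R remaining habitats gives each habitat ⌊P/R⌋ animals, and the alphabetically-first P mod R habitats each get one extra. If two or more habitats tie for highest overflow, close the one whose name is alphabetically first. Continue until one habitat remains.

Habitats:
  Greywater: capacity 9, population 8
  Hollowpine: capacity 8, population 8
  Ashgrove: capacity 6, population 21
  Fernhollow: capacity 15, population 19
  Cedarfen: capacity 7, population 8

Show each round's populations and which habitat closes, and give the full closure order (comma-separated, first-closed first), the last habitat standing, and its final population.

Round 1: Ashgrove=21 Cedarfen=8 Fernhollow=19 Greywater=8 Hollowpine=8 → close Ashgrove (overflow 15)
  21÷4 = 5 each, +1 to first 1
Round 2: Cedarfen=14 Fernhollow=24 Greywater=13 Hollowpine=13 → close Fernhollow (overflow 9)
  24÷3 = 8 each, +1 to first 0
Round 3: Cedarfen=22 Greywater=21 Hollowpine=21 → close Cedarfen (overflow 15)
  22÷2 = 11 each, +1 to first 0
Round 4: Greywater=32 Hollowpine=32 → close Hollowpine (overflow 24)
  32÷1 = 32 each, +1 to first 0

Closure order: Ashgrove, Fernhollow, Cedarfen, Hollowpine
Last habitat: Greywater with 64 animals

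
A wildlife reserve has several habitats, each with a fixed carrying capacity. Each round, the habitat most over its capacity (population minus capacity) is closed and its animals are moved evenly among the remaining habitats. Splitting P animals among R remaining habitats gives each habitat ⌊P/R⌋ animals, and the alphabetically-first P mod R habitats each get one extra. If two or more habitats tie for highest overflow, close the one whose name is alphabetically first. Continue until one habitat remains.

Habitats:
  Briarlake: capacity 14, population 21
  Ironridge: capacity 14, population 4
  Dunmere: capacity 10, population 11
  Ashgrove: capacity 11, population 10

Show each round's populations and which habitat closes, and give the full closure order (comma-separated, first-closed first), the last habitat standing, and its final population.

Round 1: Ashgrove=10 Briarlake=21 Dunmere=11 Ironridge=4 → close Briarlake (overflow 7)
  21÷3 = 7 each, +1 to first 0
Round 2: Ashgrove=17 Dunmere=18 Ironridge=11 → close Dunmere (overflow 8)
  18÷2 = 9 each, +1 to first 0
Round 3: Ashgrove=26 Ironridge=20 → close Ashgrove (overflow 15)
  26÷1 = 26 each, +1 to first 0

Closure order: Briarlake, Dunmere, Ashgrove
Last habitat: Ironridge with 46 animals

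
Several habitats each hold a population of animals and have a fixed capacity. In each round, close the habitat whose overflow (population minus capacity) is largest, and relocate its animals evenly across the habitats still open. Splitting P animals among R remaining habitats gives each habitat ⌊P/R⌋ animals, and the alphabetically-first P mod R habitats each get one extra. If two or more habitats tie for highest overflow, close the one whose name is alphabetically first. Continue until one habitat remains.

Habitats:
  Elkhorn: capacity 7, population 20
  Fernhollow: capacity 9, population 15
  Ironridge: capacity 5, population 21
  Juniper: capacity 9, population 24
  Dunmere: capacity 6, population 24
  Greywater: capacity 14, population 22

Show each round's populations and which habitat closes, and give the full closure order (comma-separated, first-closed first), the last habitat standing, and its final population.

Round 1: Dunmere=24 Elkhorn=20 Fernhollow=15 Greywater=22 Ironridge=21 Juniper=24 → close Dunmere (overflow 18)
  24÷5 = 4 each, +1 to first 4
Round 2: Elkhorn=25 Fernhollow=20 Greywater=27 Ironridge=26 Juniper=28 → close Ironridge (overflow 21)
  26÷4 = 6 each, +1 to first 2
Round 3: Elkhorn=32 Fernhollow=27 Greywater=33 Juniper=34 → close Elkhorn (overflow 25)
  32÷3 = 10 each, +1 to first 2
Round 4: Fernhollow=38 Greywater=44 Juniper=44 → close Juniper (overflow 35)
  44÷2 = 22 each, +1 to first 0
Round 5: Fernhollow=60 Greywater=66 → close Greywater (overflow 52)
  66÷1 = 66 each, +1 to first 0

Closure order: Dunmere, Ironridge, Elkhorn, Juniper, Greywater
Last habitat: Fernhollow with 126 animals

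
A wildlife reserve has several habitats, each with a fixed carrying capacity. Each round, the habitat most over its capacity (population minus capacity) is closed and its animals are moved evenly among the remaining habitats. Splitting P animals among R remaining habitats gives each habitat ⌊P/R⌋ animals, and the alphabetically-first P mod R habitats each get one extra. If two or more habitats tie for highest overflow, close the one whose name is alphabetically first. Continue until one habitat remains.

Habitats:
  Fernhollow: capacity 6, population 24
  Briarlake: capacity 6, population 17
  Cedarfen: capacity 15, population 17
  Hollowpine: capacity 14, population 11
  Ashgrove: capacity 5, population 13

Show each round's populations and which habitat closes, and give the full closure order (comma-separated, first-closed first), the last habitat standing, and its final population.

Round 1: Ashgrove=13 Briarlake=17 Cedarfen=17 Fernhollow=24 Hollowpine=11 → close Fernhollow (overflow 18)
  24÷4 = 6 each, +1 to first 0
Round 2: Ashgrove=19 Briarlake=23 Cedarfen=23 Hollowpine=17 → close Briarlake (overflow 17)
  23÷3 = 7 each, +1 to first 2
Round 3: Ashgrove=27 Cedarfen=31 Hollowpine=24 → close Ashgrove (overflow 22)
  27÷2 = 13 each, +1 to first 1
Round 4: Cedarfen=45 Hollowpine=37 → close Cedarfen (overflow 30)
  45÷1 = 45 each, +1 to first 0

Closure order: Fernhollow, Briarlake, Ashgrove, Cedarfen
Last habitat: Hollowpine with 82 animals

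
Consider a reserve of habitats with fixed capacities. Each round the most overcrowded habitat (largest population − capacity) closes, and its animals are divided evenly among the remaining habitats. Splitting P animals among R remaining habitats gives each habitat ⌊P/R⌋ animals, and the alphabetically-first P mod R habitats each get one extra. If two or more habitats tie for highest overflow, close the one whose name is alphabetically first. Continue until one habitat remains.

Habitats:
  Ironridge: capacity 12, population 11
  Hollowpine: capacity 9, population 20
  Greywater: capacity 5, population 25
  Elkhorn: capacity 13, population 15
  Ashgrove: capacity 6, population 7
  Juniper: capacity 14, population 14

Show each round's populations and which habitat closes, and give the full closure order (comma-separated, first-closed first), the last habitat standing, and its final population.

Closure order: Greywater, Hollowpine, Ashgrove, Elkhorn, Ironridge
Last habitat: Juniper with 92 animals

Round 1: Ashgrove=7 Elkhorn=15 Greywater=25 Hollowpine=20 Ironridge=11 Juniper=14 → close Greywater (overflow 20)
  25÷5 = 5 each, +1 to first 0
Round 2: Ashgrove=12 Elkhorn=20 Hollowpine=25 Ironridge=16 Juniper=19 → close Hollowpine (overflow 16)
  25÷4 = 6 each, +1 to first 1
Round 3: Ashgrove=19 Elkhorn=26 Ironridge=22 Juniper=25 → close Ashgrove (overflow 13)
  19÷3 = 6 each, +1 to first 1
Round 4: Elkhorn=33 Ironridge=28 Juniper=31 → close Elkhorn (overflow 20)
  33÷2 = 16 each, +1 to first 1
Round 5: Ironridge=45 Juniper=47 → close Ironridge (overflow 33)
  45÷1 = 45 each, +1 to first 0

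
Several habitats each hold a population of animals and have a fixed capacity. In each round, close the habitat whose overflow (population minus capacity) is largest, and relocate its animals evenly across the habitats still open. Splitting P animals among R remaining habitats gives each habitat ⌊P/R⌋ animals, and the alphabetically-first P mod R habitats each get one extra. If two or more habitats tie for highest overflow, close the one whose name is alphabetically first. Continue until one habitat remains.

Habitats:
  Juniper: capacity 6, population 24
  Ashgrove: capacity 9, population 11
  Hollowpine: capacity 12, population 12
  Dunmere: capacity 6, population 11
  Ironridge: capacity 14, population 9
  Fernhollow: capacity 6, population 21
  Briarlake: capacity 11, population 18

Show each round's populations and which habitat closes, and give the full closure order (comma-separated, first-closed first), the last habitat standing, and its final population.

Round 1: Ashgrove=11 Briarlake=18 Dunmere=11 Fernhollow=21 Hollowpine=12 Ironridge=9 Juniper=24 → close Juniper (overflow 18)
  24÷6 = 4 each, +1 to first 0
Round 2: Ashgrove=15 Briarlake=22 Dunmere=15 Fernhollow=25 Hollowpine=16 Ironridge=13 → close Fernhollow (overflow 19)
  25÷5 = 5 each, +1 to first 0
Round 3: Ashgrove=20 Briarlake=27 Dunmere=20 Hollowpine=21 Ironridge=18 → close Briarlake (overflow 16)
  27÷4 = 6 each, +1 to first 3
Round 4: Ashgrove=27 Dunmere=27 Hollowpine=28 Ironridge=24 → close Dunmere (overflow 21)
  27÷3 = 9 each, +1 to first 0
Round 5: Ashgrove=36 Hollowpine=37 Ironridge=33 → close Ashgrove (overflow 27)
  36÷2 = 18 each, +1 to first 0
Round 6: Hollowpine=55 Ironridge=51 → close Hollowpine (overflow 43)
  55÷1 = 55 each, +1 to first 0

Closure order: Juniper, Fernhollow, Briarlake, Dunmere, Ashgrove, Hollowpine
Last habitat: Ironridge with 106 animals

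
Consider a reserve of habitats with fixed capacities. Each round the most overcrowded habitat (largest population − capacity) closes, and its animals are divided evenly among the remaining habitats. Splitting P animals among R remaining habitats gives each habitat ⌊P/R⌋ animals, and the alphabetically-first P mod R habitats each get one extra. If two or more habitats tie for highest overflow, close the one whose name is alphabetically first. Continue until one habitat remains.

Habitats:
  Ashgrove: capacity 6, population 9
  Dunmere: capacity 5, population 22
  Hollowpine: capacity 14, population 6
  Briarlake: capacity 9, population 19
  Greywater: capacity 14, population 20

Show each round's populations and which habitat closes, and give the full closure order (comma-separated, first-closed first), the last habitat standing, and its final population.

Round 1: Ashgrove=9 Briarlake=19 Dunmere=22 Greywater=20 Hollowpine=6 → close Dunmere (overflow 17)
  22÷4 = 5 each, +1 to first 2
Round 2: Ashgrove=15 Briarlake=25 Greywater=25 Hollowpine=11 → close Briarlake (overflow 16)
  25÷3 = 8 each, +1 to first 1
Round 3: Ashgrove=24 Greywater=33 Hollowpine=19 → close Greywater (overflow 19)
  33÷2 = 16 each, +1 to first 1
Round 4: Ashgrove=41 Hollowpine=35 → close Ashgrove (overflow 35)
  41÷1 = 41 each, +1 to first 0

Closure order: Dunmere, Briarlake, Greywater, Ashgrove
Last habitat: Hollowpine with 76 animals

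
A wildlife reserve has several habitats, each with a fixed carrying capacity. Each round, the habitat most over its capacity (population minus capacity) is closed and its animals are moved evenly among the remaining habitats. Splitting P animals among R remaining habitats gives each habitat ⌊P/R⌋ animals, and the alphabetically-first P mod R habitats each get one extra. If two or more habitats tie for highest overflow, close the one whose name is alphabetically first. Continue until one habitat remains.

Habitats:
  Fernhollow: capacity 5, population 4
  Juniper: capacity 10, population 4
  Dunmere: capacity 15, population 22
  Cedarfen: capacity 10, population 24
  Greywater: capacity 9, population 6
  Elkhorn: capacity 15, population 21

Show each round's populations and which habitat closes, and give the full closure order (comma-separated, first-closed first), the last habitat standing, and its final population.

Closure order: Cedarfen, Dunmere, Elkhorn, Fernhollow, Greywater
Last habitat: Juniper with 81 animals

Round 1: Cedarfen=24 Dunmere=22 Elkhorn=21 Fernhollow=4 Greywater=6 Juniper=4 → close Cedarfen (overflow 14)
  24÷5 = 4 each, +1 to first 4
Round 2: Dunmere=27 Elkhorn=26 Fernhollow=9 Greywater=11 Juniper=8 → close Dunmere (overflow 12)
  27÷4 = 6 each, +1 to first 3
Round 3: Elkhorn=33 Fernhollow=16 Greywater=18 Juniper=14 → close Elkhorn (overflow 18)
  33÷3 = 11 each, +1 to first 0
Round 4: Fernhollow=27 Greywater=29 Juniper=25 → close Fernhollow (overflow 22)
  27÷2 = 13 each, +1 to first 1
Round 5: Greywater=43 Juniper=38 → close Greywater (overflow 34)
  43÷1 = 43 each, +1 to first 0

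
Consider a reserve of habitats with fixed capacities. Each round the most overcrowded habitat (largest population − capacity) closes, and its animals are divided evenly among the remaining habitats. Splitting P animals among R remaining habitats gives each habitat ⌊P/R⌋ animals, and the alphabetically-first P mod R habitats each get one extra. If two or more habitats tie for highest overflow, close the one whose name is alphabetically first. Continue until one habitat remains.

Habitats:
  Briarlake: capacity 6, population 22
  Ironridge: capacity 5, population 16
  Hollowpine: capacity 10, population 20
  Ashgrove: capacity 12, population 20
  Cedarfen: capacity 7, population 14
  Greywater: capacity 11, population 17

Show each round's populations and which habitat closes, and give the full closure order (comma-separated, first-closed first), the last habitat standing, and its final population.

Closure order: Briarlake, Ironridge, Hollowpine, Ashgrove, Cedarfen
Last habitat: Greywater with 109 animals

Round 1: Ashgrove=20 Briarlake=22 Cedarfen=14 Greywater=17 Hollowpine=20 Ironridge=16 → close Briarlake (overflow 16)
  22÷5 = 4 each, +1 to first 2
Round 2: Ashgrove=25 Cedarfen=19 Greywater=21 Hollowpine=24 Ironridge=20 → close Ironridge (overflow 15)
  20÷4 = 5 each, +1 to first 0
Round 3: Ashgrove=30 Cedarfen=24 Greywater=26 Hollowpine=29 → close Hollowpine (overflow 19)
  29÷3 = 9 each, +1 to first 2
Round 4: Ashgrove=40 Cedarfen=34 Greywater=35 → close Ashgrove (overflow 28)
  40÷2 = 20 each, +1 to first 0
Round 5: Cedarfen=54 Greywater=55 → close Cedarfen (overflow 47)
  54÷1 = 54 each, +1 to first 0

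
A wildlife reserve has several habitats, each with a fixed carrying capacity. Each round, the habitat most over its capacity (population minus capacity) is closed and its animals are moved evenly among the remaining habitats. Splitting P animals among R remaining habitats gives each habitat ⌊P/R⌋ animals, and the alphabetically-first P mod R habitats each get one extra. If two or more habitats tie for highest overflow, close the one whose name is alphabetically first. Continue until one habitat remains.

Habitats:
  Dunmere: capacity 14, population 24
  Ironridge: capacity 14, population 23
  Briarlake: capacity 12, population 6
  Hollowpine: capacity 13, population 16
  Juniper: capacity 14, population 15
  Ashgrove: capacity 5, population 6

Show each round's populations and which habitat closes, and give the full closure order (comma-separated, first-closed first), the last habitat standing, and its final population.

Round 1: Ashgrove=6 Briarlake=6 Dunmere=24 Hollowpine=16 Ironridge=23 Juniper=15 → close Dunmere (overflow 10)
  24÷5 = 4 each, +1 to first 4
Round 2: Ashgrove=11 Briarlake=11 Hollowpine=21 Ironridge=28 Juniper=19 → close Ironridge (overflow 14)
  28÷4 = 7 each, +1 to first 0
Round 3: Ashgrove=18 Briarlake=18 Hollowpine=28 Juniper=26 → close Hollowpine (overflow 15)
  28÷3 = 9 each, +1 to first 1
Round 4: Ashgrove=28 Briarlake=27 Juniper=35 → close Ashgrove (overflow 23)
  28÷2 = 14 each, +1 to first 0
Round 5: Briarlake=41 Juniper=49 → close Juniper (overflow 35)
  49÷1 = 49 each, +1 to first 0

Closure order: Dunmere, Ironridge, Hollowpine, Ashgrove, Juniper
Last habitat: Briarlake with 90 animals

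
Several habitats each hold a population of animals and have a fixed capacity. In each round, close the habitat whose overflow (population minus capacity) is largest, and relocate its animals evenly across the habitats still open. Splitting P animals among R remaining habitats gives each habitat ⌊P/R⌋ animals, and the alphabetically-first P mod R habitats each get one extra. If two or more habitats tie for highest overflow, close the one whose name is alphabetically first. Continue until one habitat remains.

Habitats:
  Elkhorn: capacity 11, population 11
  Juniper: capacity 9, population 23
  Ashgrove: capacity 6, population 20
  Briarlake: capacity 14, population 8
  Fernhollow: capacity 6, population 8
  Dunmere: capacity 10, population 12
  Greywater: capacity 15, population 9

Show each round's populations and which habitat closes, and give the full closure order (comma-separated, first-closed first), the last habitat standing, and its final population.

Closure order: Ashgrove, Juniper, Dunmere, Fernhollow, Elkhorn, Briarlake
Last habitat: Greywater with 91 animals

Round 1: Ashgrove=20 Briarlake=8 Dunmere=12 Elkhorn=11 Fernhollow=8 Greywater=9 Juniper=23 → close Ashgrove (overflow 14)
  20÷6 = 3 each, +1 to first 2
Round 2: Briarlake=12 Dunmere=16 Elkhorn=14 Fernhollow=11 Greywater=12 Juniper=26 → close Juniper (overflow 17)
  26÷5 = 5 each, +1 to first 1
Round 3: Briarlake=18 Dunmere=21 Elkhorn=19 Fernhollow=16 Greywater=17 → close Dunmere (overflow 11)
  21÷4 = 5 each, +1 to first 1
Round 4: Briarlake=24 Elkhorn=24 Fernhollow=21 Greywater=22 → close Fernhollow (overflow 15)
  21÷3 = 7 each, +1 to first 0
Round 5: Briarlake=31 Elkhorn=31 Greywater=29 → close Elkhorn (overflow 20)
  31÷2 = 15 each, +1 to first 1
Round 6: Briarlake=47 Greywater=44 → close Briarlake (overflow 33)
  47÷1 = 47 each, +1 to first 0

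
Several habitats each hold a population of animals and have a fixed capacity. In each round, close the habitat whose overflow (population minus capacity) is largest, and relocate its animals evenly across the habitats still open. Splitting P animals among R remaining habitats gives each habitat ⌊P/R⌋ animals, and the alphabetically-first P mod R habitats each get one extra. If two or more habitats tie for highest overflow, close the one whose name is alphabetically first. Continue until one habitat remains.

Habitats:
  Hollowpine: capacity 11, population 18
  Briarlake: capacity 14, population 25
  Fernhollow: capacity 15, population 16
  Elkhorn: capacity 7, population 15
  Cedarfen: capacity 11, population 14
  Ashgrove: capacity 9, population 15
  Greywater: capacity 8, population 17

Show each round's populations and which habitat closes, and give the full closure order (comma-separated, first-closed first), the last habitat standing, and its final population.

Closure order: Briarlake, Greywater, Ashgrove, Elkhorn, Hollowpine, Cedarfen
Last habitat: Fernhollow with 120 animals

Round 1: Ashgrove=15 Briarlake=25 Cedarfen=14 Elkhorn=15 Fernhollow=16 Greywater=17 Hollowpine=18 → close Briarlake (overflow 11)
  25÷6 = 4 each, +1 to first 1
Round 2: Ashgrove=20 Cedarfen=18 Elkhorn=19 Fernhollow=20 Greywater=21 Hollowpine=22 → close Greywater (overflow 13)
  21÷5 = 4 each, +1 to first 1
Round 3: Ashgrove=25 Cedarfen=22 Elkhorn=23 Fernhollow=24 Hollowpine=26 → close Ashgrove (overflow 16)
  25÷4 = 6 each, +1 to first 1
Round 4: Cedarfen=29 Elkhorn=29 Fernhollow=30 Hollowpine=32 → close Elkhorn (overflow 22)
  29÷3 = 9 each, +1 to first 2
Round 5: Cedarfen=39 Fernhollow=40 Hollowpine=41 → close Hollowpine (overflow 30)
  41÷2 = 20 each, +1 to first 1
Round 6: Cedarfen=60 Fernhollow=60 → close Cedarfen (overflow 49)
  60÷1 = 60 each, +1 to first 0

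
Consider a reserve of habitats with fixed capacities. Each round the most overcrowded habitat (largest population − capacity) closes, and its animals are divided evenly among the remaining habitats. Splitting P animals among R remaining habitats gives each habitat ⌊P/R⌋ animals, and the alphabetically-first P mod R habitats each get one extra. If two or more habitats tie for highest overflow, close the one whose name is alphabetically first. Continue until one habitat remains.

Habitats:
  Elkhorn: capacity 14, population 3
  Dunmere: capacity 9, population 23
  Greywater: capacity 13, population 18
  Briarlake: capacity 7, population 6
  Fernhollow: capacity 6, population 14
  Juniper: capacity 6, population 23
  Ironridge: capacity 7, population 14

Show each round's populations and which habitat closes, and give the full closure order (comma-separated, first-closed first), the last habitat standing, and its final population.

Round 1: Briarlake=6 Dunmere=23 Elkhorn=3 Fernhollow=14 Greywater=18 Ironridge=14 Juniper=23 → close Juniper (overflow 17)
  23÷6 = 3 each, +1 to first 5
Round 2: Briarlake=10 Dunmere=27 Elkhorn=7 Fernhollow=18 Greywater=22 Ironridge=17 → close Dunmere (overflow 18)
  27÷5 = 5 each, +1 to first 2
Round 3: Briarlake=16 Elkhorn=13 Fernhollow=23 Greywater=27 Ironridge=22 → close Fernhollow (overflow 17)
  23÷4 = 5 each, +1 to first 3
Round 4: Briarlake=22 Elkhorn=19 Greywater=33 Ironridge=27 → close Greywater (overflow 20)
  33÷3 = 11 each, +1 to first 0
Round 5: Briarlake=33 Elkhorn=30 Ironridge=38 → close Ironridge (overflow 31)
  38÷2 = 19 each, +1 to first 0
Round 6: Briarlake=52 Elkhorn=49 → close Briarlake (overflow 45)
  52÷1 = 52 each, +1 to first 0

Closure order: Juniper, Dunmere, Fernhollow, Greywater, Ironridge, Briarlake
Last habitat: Elkhorn with 101 animals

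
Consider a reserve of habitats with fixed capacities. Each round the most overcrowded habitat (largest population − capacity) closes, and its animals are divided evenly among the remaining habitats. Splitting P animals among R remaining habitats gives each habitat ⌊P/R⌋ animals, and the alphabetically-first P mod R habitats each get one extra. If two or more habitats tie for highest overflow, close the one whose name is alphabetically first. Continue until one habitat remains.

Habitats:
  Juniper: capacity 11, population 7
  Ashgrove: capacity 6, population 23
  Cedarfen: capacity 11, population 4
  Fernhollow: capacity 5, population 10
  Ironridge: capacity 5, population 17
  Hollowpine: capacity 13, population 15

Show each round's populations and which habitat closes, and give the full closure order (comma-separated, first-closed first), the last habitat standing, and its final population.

Closure order: Ashgrove, Ironridge, Fernhollow, Hollowpine, Cedarfen
Last habitat: Juniper with 76 animals

Round 1: Ashgrove=23 Cedarfen=4 Fernhollow=10 Hollowpine=15 Ironridge=17 Juniper=7 → close Ashgrove (overflow 17)
  23÷5 = 4 each, +1 to first 3
Round 2: Cedarfen=9 Fernhollow=15 Hollowpine=20 Ironridge=21 Juniper=11 → close Ironridge (overflow 16)
  21÷4 = 5 each, +1 to first 1
Round 3: Cedarfen=15 Fernhollow=20 Hollowpine=25 Juniper=16 → close Fernhollow (overflow 15)
  20÷3 = 6 each, +1 to first 2
Round 4: Cedarfen=22 Hollowpine=32 Juniper=22 → close Hollowpine (overflow 19)
  32÷2 = 16 each, +1 to first 0
Round 5: Cedarfen=38 Juniper=38 → close Cedarfen (overflow 27)
  38÷1 = 38 each, +1 to first 0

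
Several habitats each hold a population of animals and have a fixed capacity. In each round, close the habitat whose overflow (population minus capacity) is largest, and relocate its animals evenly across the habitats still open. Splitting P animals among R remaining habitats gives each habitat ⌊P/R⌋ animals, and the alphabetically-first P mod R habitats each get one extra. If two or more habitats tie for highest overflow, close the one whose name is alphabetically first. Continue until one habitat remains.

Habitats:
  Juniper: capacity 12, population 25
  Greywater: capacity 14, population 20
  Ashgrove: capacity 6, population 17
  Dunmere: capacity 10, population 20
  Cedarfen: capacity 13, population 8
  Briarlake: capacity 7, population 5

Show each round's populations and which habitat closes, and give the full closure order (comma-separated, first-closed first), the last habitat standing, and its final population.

Round 1: Ashgrove=17 Briarlake=5 Cedarfen=8 Dunmere=20 Greywater=20 Juniper=25 → close Juniper (overflow 13)
  25÷5 = 5 each, +1 to first 0
Round 2: Ashgrove=22 Briarlake=10 Cedarfen=13 Dunmere=25 Greywater=25 → close Ashgrove (overflow 16)
  22÷4 = 5 each, +1 to first 2
Round 3: Briarlake=16 Cedarfen=19 Dunmere=30 Greywater=30 → close Dunmere (overflow 20)
  30÷3 = 10 each, +1 to first 0
Round 4: Briarlake=26 Cedarfen=29 Greywater=40 → close Greywater (overflow 26)
  40÷2 = 20 each, +1 to first 0
Round 5: Briarlake=46 Cedarfen=49 → close Briarlake (overflow 39)
  46÷1 = 46 each, +1 to first 0

Closure order: Juniper, Ashgrove, Dunmere, Greywater, Briarlake
Last habitat: Cedarfen with 95 animals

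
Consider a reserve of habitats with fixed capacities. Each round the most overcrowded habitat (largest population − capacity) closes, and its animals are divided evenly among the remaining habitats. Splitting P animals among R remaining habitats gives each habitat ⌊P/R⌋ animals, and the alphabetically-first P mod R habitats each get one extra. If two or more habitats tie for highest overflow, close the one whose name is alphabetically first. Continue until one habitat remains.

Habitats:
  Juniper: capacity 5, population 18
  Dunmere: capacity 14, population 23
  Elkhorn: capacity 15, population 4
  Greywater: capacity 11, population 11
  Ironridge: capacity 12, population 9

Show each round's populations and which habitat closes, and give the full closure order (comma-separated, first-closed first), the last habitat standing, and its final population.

Round 1: Dunmere=23 Elkhorn=4 Greywater=11 Ironridge=9 Juniper=18 → close Juniper (overflow 13)
  18÷4 = 4 each, +1 to first 2
Round 2: Dunmere=28 Elkhorn=9 Greywater=15 Ironridge=13 → close Dunmere (overflow 14)
  28÷3 = 9 each, +1 to first 1
Round 3: Elkhorn=19 Greywater=24 Ironridge=22 → close Greywater (overflow 13)
  24÷2 = 12 each, +1 to first 0
Round 4: Elkhorn=31 Ironridge=34 → close Ironridge (overflow 22)
  34÷1 = 34 each, +1 to first 0

Closure order: Juniper, Dunmere, Greywater, Ironridge
Last habitat: Elkhorn with 65 animals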